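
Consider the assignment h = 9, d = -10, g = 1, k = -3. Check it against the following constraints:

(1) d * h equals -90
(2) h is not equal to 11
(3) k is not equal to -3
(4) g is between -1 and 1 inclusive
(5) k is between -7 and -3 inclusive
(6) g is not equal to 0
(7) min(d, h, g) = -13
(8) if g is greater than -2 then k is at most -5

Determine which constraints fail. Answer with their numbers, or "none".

(1) d * h = -10 * 9 = -90 — satisfied.
(2) h = 9, and 9 ≠ 11 — satisfied.
(3) k = -3, but -3 is required to differ — violated.
(4) g = 1 lies in [-1, 1] — satisfied.
(5) k = -3 lies in [-7, -3] — satisfied.
(6) g = 1, and 1 ≠ 0 — satisfied.
(7) min(-10, 9, 1) = -10, not -13 — violated.
(8) g = 1 > -2, so we need k ≤ -5; but k = -3 > -5 — violated.

The assignment fails constraints 3, 7, and 8.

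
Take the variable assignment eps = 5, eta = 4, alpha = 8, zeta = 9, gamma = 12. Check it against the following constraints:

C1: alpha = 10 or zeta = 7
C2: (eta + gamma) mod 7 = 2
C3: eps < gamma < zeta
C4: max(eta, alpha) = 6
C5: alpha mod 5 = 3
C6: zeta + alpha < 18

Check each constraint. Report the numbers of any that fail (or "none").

Violated: 1, 3, 4.

C1: alpha = 8 ≠ 10 and zeta = 9 ≠ 7; both disjuncts false — does not hold.
C2: eta + gamma = 16; 16 mod 7 = 2 — holds.
C3: values 5, 12, 9; gamma = 12 is not < zeta = 9 — does not hold.
C4: max(4, 8) = 8, not 6 — does not hold.
C5: 8 mod 5 = 3 — holds.
C6: zeta + alpha = 9 + 8 = 17; 17 < 18 — holds.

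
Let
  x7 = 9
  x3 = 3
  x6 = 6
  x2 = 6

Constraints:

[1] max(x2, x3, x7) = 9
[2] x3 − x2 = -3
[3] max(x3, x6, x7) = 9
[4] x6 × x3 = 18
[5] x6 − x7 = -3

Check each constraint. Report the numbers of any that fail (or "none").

Yes — all constraints hold.

[1] max(6, 3, 9) = 9  OK
[2] x3 − x2 = 3 − 6 = -3  OK
[3] max(3, 6, 9) = 9  OK
[4] x6 × x3 = 6 × 3 = 18  OK
[5] x6 − x7 = 6 − 9 = -3  OK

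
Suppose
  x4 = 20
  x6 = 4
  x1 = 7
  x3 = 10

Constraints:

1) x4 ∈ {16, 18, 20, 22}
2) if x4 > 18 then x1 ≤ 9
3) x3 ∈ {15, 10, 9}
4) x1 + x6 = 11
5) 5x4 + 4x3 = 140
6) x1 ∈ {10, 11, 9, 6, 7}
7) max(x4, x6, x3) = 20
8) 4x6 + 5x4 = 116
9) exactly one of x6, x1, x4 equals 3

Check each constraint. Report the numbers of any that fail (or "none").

1) x4 = 20 is in {16, 18, 20, 22} — OK.
2) x4 = 20 > 18, so we need x1 ≤ 9; x1 = 7 ≤ 9 — OK.
3) x3 = 10 is in {15, 10, 9} — OK.
4) x1 + x6 = 7 + 4 = 11 — OK.
5) 5x4 + 4x3 = 5(20) + 4(10) = 140 — OK.
6) x1 = 7 is in {10, 11, 9, 6, 7} — OK.
7) max(20, 4, 10) = 20 — OK.
8) 4x6 + 5x4 = 4(4) + 5(20) = 116 — OK.
9) x6=4, x1=7, x4=20; 0 of them equal 3, not exactly one — violated.

No — constraint 9 is not satisfied.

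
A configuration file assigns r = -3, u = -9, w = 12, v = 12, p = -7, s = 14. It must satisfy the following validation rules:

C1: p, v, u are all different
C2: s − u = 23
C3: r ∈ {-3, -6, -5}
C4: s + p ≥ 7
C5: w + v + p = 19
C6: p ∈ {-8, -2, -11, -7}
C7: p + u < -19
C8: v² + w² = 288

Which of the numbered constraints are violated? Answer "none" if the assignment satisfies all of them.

Constraints 5 and 7 do not hold.

C1: values -7, 12, -9 are pairwise distinct — holds.
C2: s − u = 14 − (-9) = 23 — holds.
C3: r = -3 is in {-3, -6, -5} — holds.
C4: s + p = 14 + (-7) = 7; 7 ≥ 7 — holds.
C5: w + v + p = 12 + 12 + (-7) = 17, not 19 — fails.
C6: p = -7 is in {-8, -2, -11, -7} — holds.
C7: p + u = -7 + (-9) = -16; -16 ≥ -19, bound -19 not met — fails.
C8: v² + w² = 12² + 12² = 144 + 144 = 288 — holds.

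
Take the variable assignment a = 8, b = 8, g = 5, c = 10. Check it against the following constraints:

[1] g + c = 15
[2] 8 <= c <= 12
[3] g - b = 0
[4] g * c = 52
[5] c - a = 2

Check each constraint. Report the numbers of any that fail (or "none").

[1] g + c = 5 + 10 = 15  holds
[2] c = 10 lies in [8, 12]  holds
[3] g - b = 5 - 8 = -3, not 0  fails
[4] g * c = 5 * 10 = 50, not 52  fails
[5] c - a = 10 - 8 = 2  holds

Constraints 3 and 4 do not hold.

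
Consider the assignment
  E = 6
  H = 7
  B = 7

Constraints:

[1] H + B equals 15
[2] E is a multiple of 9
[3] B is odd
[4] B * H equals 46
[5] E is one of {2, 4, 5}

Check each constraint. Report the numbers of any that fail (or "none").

No — constraints 1, 2, 4, and 5 are not satisfied.

[1] H + B = 7 + 7 = 14, not 15 — violated.
[2] 6 = 9*0 + 6, so 9 does not divide 6 — violated.
[3] B = 7 is odd — OK.
[4] B * H = 7 * 7 = 49, not 46 — violated.
[5] E = 6 is not in {2, 4, 5} — violated.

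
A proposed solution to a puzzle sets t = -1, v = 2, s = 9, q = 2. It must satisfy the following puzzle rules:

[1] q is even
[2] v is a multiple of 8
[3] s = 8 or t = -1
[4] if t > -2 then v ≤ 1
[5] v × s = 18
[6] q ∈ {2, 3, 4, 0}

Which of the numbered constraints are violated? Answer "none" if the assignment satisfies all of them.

[1] q = 2 is even  holds
[2] 2 = 8×0 + 2, so 8 does not divide 2  fails
[3] s = 9 ≠ 8, but t = -1 = -1 (second disjunct)  holds
[4] t = -1 > -2, so we need v ≤ 1; but v = 2 > 1  fails
[5] v × s = 2 × 9 = 18  holds
[6] q = 2 is in {2, 3, 4, 0}  holds

No — constraints 2 and 4 are not satisfied.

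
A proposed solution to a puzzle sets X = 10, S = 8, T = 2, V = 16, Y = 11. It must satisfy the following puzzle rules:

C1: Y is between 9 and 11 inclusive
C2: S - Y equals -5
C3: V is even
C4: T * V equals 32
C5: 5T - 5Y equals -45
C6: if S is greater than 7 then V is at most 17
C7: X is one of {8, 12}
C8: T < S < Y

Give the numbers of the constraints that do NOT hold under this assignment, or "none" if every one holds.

C1: Y = 11 lies in [9, 11] — OK.
C2: S - Y = 8 - 11 = -3, not -5 — violated.
C3: V = 16 is even — OK.
C4: T * V = 2 * 16 = 32 — OK.
C5: 5T - 5Y = 5(2) - 5(11) = -45 — OK.
C6: S = 8 > 7, so we need V ≤ 17; V = 16 ≤ 17 — OK.
C7: X = 10 is not in {8, 12} — violated.
C8: values 2 < 8 < 11 — OK.

The assignment fails constraints 2 and 7.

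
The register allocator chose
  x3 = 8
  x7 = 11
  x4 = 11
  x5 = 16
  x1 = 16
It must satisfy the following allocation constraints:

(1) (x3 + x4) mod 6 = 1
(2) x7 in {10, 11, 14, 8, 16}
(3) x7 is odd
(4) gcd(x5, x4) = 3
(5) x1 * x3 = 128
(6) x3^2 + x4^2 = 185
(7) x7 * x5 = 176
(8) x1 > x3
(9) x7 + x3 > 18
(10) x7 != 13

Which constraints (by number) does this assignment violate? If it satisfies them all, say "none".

The assignment fails constraint 4.

(1) x3 + x4 = 19; 19 mod 6 = 1 — holds.
(2) x7 = 11 is in {10, 11, 14, 8, 16} — holds.
(3) x7 = 11 is odd — holds.
(4) gcd(16, 11) = 1, not 3 — does not hold.
(5) x1 * x3 = 16 * 8 = 128 — holds.
(6) x3^2 + x4^2 = 8^2 + 11^2 = 64 + 121 = 185 — holds.
(7) x7 * x5 = 11 * 16 = 176 — holds.
(8) x1 = 16, x3 = 8; 16 > 8 — holds.
(9) x7 + x3 = 11 + 8 = 19; 19 > 18 — holds.
(10) x7 = 11, and 11 ≠ 13 — holds.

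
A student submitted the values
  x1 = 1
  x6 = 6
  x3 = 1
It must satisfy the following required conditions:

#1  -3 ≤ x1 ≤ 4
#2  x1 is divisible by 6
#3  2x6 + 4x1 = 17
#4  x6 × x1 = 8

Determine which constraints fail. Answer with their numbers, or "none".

No — constraints 2, 3, and 4 are not satisfied.

#1 x1 = 1 lies in [-3, 4]  ✓
#2 1 = 6×0 + 1, so 6 does not divide 1  ✗
#3 2x6 + 4x1 = 2(6) + 4(1) = 16, not 17  ✗
#4 x6 × x1 = 6 × 1 = 6, not 8  ✗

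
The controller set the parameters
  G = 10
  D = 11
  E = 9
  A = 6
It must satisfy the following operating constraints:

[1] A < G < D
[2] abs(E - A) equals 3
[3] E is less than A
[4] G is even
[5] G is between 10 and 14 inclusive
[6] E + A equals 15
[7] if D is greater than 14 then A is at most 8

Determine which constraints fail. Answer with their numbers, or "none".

Violated: 3.

[1] values 6 < 10 < 11 — holds.
[2] abs(9 - 6) = 3 — holds.
[3] E = 9, A = 6; 9 ≥ 6 (want <) — does not hold.
[4] G = 10 is even — holds.
[5] G = 10 lies in [10, 14] — holds.
[6] E + A = 9 + 6 = 15 — holds.
[7] D = 11, not > 14; antecedent false, conditional vacuously true — holds.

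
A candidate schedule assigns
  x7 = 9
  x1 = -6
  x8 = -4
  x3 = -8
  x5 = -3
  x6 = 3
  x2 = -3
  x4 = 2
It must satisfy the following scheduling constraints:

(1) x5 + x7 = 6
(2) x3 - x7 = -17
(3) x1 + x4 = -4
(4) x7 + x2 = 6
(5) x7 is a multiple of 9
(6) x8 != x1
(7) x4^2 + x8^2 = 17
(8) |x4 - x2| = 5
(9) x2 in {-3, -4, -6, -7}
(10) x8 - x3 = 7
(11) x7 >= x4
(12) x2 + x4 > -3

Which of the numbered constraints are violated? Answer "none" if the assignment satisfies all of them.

(1) x5 + x7 = -3 + 9 = 6  OK
(2) x3 - x7 = -8 - 9 = -17  OK
(3) x1 + x4 = -6 + 2 = -4  OK
(4) x7 + x2 = 9 + (-3) = 6  OK
(5) 9 / 9 = 1, so 9 divides 9  OK
(6) x8 = -4, x1 = -6; distinct  OK
(7) x4^2 + x8^2 = 2^2 + (-4)^2 = 4 + 16 = 20, not 17  FAIL
(8) |2 - (-3)| = 5  OK
(9) x2 = -3 is in {-3, -4, -6, -7}  OK
(10) x8 - x3 = -4 - (-8) = 4, not 7  FAIL
(11) x7 = 9, x4 = 2; 9 ≥ 2  OK
(12) x2 + x4 = -3 + 2 = -1; -1 > -3  OK

Constraints 7 and 10 do not hold.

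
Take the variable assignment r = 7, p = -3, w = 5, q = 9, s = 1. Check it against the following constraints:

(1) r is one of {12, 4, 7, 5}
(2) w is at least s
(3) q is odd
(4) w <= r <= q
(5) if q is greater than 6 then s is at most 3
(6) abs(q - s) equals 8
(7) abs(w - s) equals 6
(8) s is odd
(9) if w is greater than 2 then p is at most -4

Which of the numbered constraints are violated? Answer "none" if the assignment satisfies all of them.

(1) r = 7 is in {12, 4, 7, 5} — holds.
(2) w = 5, s = 1; 5 ≥ 1 — holds.
(3) q = 9 is odd — holds.
(4) values 5 <= 7 <= 9 — holds.
(5) q = 9 > 6, so we need s ≤ 3; s = 1 ≤ 3 — holds.
(6) abs(9 - 1) = 8 — holds.
(7) abs(5 - 1) = 4, not 6 — fails.
(8) s = 1 is odd — holds.
(9) w = 5 > 2, so we need p ≤ -4; but p = -3 > -4 — fails.

Constraints 7 and 9 are violated.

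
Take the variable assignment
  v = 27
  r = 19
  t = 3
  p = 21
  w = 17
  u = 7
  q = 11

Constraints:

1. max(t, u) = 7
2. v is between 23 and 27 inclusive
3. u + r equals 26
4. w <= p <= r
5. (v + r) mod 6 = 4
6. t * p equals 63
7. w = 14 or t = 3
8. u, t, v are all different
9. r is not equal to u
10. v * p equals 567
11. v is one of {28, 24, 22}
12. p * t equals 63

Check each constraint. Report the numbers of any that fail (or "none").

No — constraints 4 and 11 are not satisfied.

1. max(3, 7) = 7 — satisfied.
2. v = 27 lies in [23, 27] — satisfied.
3. u + r = 7 + 19 = 26 — satisfied.
4. values 17, 21, 19; p = 21 is not <= r = 19 — violated.
5. v + r = 46; 46 mod 6 = 4 — satisfied.
6. t * p = 3 * 21 = 63 — satisfied.
7. w = 17 ≠ 14, but t = 3 = 3 (second disjunct) — satisfied.
8. values 7, 3, 27 are pairwise distinct — satisfied.
9. r = 19, u = 7; distinct — satisfied.
10. v * p = 27 * 21 = 567 — satisfied.
11. v = 27 is not in {28, 24, 22} — violated.
12. p * t = 21 * 3 = 63 — satisfied.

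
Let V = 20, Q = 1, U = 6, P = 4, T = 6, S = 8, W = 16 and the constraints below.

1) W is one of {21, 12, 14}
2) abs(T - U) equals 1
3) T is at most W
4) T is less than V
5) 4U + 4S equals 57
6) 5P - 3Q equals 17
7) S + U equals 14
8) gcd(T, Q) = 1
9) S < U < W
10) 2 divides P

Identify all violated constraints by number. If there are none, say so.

1) W = 16 is not in {21, 12, 14} — does not hold.
2) abs(6 - 6) = 0, not 1 — does not hold.
3) T = 6, W = 16; 6 ≤ 16 — holds.
4) T = 6, V = 20; 6 < 20 — holds.
5) 4U + 4S = 4(6) + 4(8) = 56, not 57 — does not hold.
6) 5P - 3Q = 5(4) - 3(1) = 17 — holds.
7) S + U = 8 + 6 = 14 — holds.
8) gcd(6, 1) = 1 — holds.
9) values 8, 6, 16; S = 8 is not < U = 6 — does not hold.
10) 4 / 2 = 2, so 2 divides 4 — holds.

Constraints 1, 2, 5, 9 do not hold.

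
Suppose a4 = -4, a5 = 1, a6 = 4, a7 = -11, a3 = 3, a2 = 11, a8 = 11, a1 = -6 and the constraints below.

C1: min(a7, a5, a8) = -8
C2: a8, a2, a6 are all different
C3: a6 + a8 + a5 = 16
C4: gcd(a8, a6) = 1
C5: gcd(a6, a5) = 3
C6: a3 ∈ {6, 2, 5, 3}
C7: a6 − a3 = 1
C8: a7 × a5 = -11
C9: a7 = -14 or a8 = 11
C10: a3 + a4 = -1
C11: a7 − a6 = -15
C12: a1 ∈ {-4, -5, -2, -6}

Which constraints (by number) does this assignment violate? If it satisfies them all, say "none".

C1: min(-11, 1, 11) = -11, not -8 — violated.
C2: a8 = a2 = 11, not all different — violated.
C3: a6 + a8 + a5 = 4 + 11 + 1 = 16 — OK.
C4: gcd(11, 4) = 1 — OK.
C5: gcd(4, 1) = 1, not 3 — violated.
C6: a3 = 3 is in {6, 2, 5, 3} — OK.
C7: a6 − a3 = 4 − 3 = 1 — OK.
C8: a7 × a5 = -11 × 1 = -11 — OK.
C9: a7 = -11 ≠ -14, but a8 = 11 = 11 (second disjunct) — OK.
C10: a3 + a4 = 3 + (-4) = -1 — OK.
C11: a7 − a6 = -11 − 4 = -15 — OK.
C12: a1 = -6 is in {-4, -5, -2, -6} — OK.

The assignment fails constraints 1, 2, and 5.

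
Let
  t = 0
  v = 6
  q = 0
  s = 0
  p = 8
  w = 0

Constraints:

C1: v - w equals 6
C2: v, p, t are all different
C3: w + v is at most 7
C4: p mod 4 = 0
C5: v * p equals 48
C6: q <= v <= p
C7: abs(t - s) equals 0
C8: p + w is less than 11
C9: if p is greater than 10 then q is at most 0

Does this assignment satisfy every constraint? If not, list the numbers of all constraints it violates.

None — every constraint holds.

C1: v - w = 6 - 0 = 6  ✓
C2: values 6, 8, 0 are pairwise distinct  ✓
C3: w + v = 0 + 6 = 6; 6 ≤ 7  ✓
C4: 8 mod 4 = 0  ✓
C5: v * p = 6 * 8 = 48  ✓
C6: values 0 <= 6 <= 8  ✓
C7: abs(0 - 0) = 0  ✓
C8: p + w = 8 + 0 = 8; 8 < 11  ✓
C9: p = 8, not > 10; antecedent false, conditional vacuously true  ✓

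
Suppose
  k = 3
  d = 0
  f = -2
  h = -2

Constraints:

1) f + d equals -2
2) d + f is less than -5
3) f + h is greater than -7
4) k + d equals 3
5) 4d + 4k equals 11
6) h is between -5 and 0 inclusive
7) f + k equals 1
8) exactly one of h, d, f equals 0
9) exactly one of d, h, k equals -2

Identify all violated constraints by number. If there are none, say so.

1) f + d = -2 + 0 = -2  OK
2) d + f = 0 + (-2) = -2; -2 ≥ -5, bound -5 not met  FAIL
3) f + h = -2 + (-2) = -4; -4 > -7  OK
4) k + d = 3 + 0 = 3  OK
5) 4d + 4k = 4(0) + 4(3) = 12, not 11  FAIL
6) h = -2 lies in [-5, 0]  OK
7) f + k = -2 + 3 = 1  OK
8) h=-2, d=0, f=-2; 1 of them equals 0  OK
9) d=0, h=-2, k=3; 1 of them equals -2  OK

Violated: 2 and 5.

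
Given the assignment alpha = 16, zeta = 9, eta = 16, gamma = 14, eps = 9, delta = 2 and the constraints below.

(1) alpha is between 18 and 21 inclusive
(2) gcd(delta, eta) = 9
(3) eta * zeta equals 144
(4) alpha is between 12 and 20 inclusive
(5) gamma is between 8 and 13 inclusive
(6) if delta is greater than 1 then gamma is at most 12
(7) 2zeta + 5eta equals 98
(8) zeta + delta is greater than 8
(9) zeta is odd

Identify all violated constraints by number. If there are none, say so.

The assignment fails constraints 1, 2, 5, 6.

(1) alpha = 16 is outside [18, 21] — violated.
(2) gcd(2, 16) = 2, not 9 — violated.
(3) eta * zeta = 16 * 9 = 144 — OK.
(4) alpha = 16 lies in [12, 20] — OK.
(5) gamma = 14 is outside [8, 13] — violated.
(6) delta = 2 > 1, so we need gamma ≤ 12; but gamma = 14 > 12 — violated.
(7) 2zeta + 5eta = 2(9) + 5(16) = 98 — OK.
(8) zeta + delta = 9 + 2 = 11; 11 > 8 — OK.
(9) zeta = 9 is odd — OK.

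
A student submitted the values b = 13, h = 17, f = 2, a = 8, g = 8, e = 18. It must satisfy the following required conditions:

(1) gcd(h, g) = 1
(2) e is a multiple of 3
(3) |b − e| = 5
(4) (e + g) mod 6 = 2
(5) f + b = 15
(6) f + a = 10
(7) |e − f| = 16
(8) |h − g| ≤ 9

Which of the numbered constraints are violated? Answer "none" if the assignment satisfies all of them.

No violations.

(1) gcd(17, 8) = 1 — holds.
(2) 18 / 3 = 6, so 3 divides 18 — holds.
(3) |13 − 18| = 5 — holds.
(4) e + g = 26; 26 mod 6 = 2 — holds.
(5) f + b = 2 + 13 = 15 — holds.
(6) f + a = 2 + 8 = 10 — holds.
(7) |18 − 2| = 16 — holds.
(8) |17 − 8| = 9; 9 ≤ 9 — holds.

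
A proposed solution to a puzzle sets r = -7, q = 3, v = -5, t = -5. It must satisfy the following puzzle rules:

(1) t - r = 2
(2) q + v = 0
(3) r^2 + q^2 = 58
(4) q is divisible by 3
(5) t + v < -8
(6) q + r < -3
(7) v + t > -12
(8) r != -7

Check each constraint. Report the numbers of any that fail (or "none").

Constraints 2 and 8 are violated.

(1) t - r = -5 - (-7) = 2 — holds.
(2) q + v = 3 + (-5) = -2, not 0 — does not hold.
(3) r^2 + q^2 = (-7)^2 + 3^2 = 49 + 9 = 58 — holds.
(4) 3 / 3 = 1, so 3 divides 3 — holds.
(5) t + v = -5 + (-5) = -10; -10 < -8 — holds.
(6) q + r = 3 + (-7) = -4; -4 < -3 — holds.
(7) v + t = -5 + (-5) = -10; -10 > -12 — holds.
(8) r = -7, but -7 is required to differ — does not hold.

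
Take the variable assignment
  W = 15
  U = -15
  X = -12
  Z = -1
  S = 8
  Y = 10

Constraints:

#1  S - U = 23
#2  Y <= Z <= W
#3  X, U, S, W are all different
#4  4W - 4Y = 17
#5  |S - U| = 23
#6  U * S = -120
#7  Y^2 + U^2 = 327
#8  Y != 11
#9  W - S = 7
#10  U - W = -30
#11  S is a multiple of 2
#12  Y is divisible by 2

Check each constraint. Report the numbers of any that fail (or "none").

#1 S - U = 8 - (-15) = 23 — satisfied.
#2 values 10, -1, 15; Y = 10 is not <= Z = -1 — violated.
#3 values -12, -15, 8, 15 are pairwise distinct — satisfied.
#4 4W - 4Y = 4(15) - 4(10) = 20, not 17 — violated.
#5 |8 - (-15)| = 23 — satisfied.
#6 U * S = -15 * 8 = -120 — satisfied.
#7 Y^2 + U^2 = 10^2 + (-15)^2 = 100 + 225 = 325, not 327 — violated.
#8 Y = 10, and 10 ≠ 11 — satisfied.
#9 W - S = 15 - 8 = 7 — satisfied.
#10 U - W = -15 - 15 = -30 — satisfied.
#11 8 / 2 = 4, so 2 divides 8 — satisfied.
#12 10 / 2 = 5, so 2 divides 10 — satisfied.

Constraints 2, 4, and 7 do not hold.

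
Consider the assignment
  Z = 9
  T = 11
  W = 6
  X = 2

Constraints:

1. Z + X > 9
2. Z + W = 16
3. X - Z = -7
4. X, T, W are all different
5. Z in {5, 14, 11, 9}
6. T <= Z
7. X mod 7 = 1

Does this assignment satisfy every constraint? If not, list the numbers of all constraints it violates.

1. Z + X = 9 + 2 = 11; 11 > 9  ✓
2. Z + W = 9 + 6 = 15, not 16  ✗
3. X - Z = 2 - 9 = -7  ✓
4. values 2, 11, 6 are pairwise distinct  ✓
5. Z = 9 is in {5, 14, 11, 9}  ✓
6. T = 11, Z = 9; 11 > 9 (want ≤)  ✗
7. 2 mod 7 = 2, not 1  ✗

The assignment fails constraints 2, 6, and 7.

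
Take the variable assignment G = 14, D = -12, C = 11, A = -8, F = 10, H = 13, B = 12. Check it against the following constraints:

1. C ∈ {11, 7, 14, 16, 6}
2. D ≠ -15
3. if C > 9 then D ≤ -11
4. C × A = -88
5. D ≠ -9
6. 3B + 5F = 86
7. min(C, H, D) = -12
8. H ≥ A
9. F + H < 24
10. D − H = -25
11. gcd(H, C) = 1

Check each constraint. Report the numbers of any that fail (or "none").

All constraints are satisfied.

1. C = 11 is in {11, 7, 14, 16, 6}  ✓
2. D = -12, and -12 ≠ -15  ✓
3. C = 11 > 9, so we need D ≤ -11; D = -12 ≤ -11  ✓
4. C × A = 11 × (-8) = -88  ✓
5. D = -12, and -12 ≠ -9  ✓
6. 3B + 5F = 3(12) + 5(10) = 86  ✓
7. min(11, 13, -12) = -12  ✓
8. H = 13, A = -8; 13 ≥ -8  ✓
9. F + H = 10 + 13 = 23; 23 < 24  ✓
10. D − H = -12 − 13 = -25  ✓
11. gcd(13, 11) = 1  ✓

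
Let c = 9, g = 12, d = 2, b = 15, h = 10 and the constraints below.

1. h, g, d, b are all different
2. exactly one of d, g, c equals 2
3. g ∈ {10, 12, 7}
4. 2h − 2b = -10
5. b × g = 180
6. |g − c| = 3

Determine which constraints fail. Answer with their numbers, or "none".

1. values 10, 12, 2, 15 are pairwise distinct — OK.
2. d=2, g=12, c=9; 1 of them equals 2 — OK.
3. g = 12 is in {10, 12, 7} — OK.
4. 2h − 2b = 2(10) − 2(15) = -10 — OK.
5. b × g = 15 × 12 = 180 — OK.
6. |12 − 9| = 3 — OK.

Yes — all constraints hold.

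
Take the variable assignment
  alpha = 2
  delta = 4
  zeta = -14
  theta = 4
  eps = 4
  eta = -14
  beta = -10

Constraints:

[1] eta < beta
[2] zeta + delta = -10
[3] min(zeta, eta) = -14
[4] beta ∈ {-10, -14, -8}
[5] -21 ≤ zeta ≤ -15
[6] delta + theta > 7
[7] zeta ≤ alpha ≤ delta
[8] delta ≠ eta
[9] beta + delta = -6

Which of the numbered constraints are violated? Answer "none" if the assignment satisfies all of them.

The assignment fails constraint 5.

[1] eta = -14, beta = -10; -14 < -10 — holds.
[2] zeta + delta = -14 + 4 = -10 — holds.
[3] min(-14, -14) = -14 — holds.
[4] beta = -10 is in {-10, -14, -8} — holds.
[5] zeta = -14 is outside [-21, -15] — fails.
[6] delta + theta = 4 + 4 = 8; 8 > 7 — holds.
[7] values -14 ≤ 2 ≤ 4 — holds.
[8] delta = 4, eta = -14; distinct — holds.
[9] beta + delta = -10 + 4 = -6 — holds.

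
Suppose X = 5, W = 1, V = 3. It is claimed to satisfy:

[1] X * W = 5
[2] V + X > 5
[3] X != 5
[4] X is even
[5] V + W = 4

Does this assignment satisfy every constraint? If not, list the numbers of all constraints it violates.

[1] X * W = 5 * 1 = 5 — holds.
[2] V + X = 3 + 5 = 8; 8 > 5 — holds.
[3] X = 5, but 5 is required to differ — fails.
[4] X = 5 is odd — fails.
[5] V + W = 3 + 1 = 4 — holds.

The assignment fails constraints 3 and 4.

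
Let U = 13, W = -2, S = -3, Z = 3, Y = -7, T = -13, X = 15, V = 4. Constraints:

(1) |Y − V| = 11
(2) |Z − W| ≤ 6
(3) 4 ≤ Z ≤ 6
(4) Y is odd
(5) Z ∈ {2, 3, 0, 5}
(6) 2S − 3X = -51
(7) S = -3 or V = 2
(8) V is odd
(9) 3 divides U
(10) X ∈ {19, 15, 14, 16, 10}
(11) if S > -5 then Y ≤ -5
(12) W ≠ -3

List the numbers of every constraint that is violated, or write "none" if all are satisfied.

Constraints 3, 8, and 9 are violated.

(1) |-7 − 4| = 11 — satisfied.
(2) |3 − (-2)| = 5; 5 ≤ 6 — satisfied.
(3) Z = 3 is outside [4, 6] — violated.
(4) Y = -7 is odd — satisfied.
(5) Z = 3 is in {2, 3, 0, 5} — satisfied.
(6) 2S − 3X = 2(-3) − 3(15) = -51 — satisfied.
(7) S = -3 = -3 (first disjunct) — satisfied.
(8) V = 4 is even — violated.
(9) 13 = 3×4 + 1, so 3 does not divide 13 — violated.
(10) X = 15 is in {19, 15, 14, 16, 10} — satisfied.
(11) S = -3 > -5, so we need Y ≤ -5; Y = -7 ≤ -5 — satisfied.
(12) W = -2, and -2 ≠ -3 — satisfied.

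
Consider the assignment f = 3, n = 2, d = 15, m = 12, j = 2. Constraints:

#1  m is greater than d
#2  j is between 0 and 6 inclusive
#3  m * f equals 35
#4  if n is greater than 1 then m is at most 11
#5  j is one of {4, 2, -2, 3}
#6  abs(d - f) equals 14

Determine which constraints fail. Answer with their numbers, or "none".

#1 m = 12, d = 15; 12 ≤ 15 (want >) — does not hold.
#2 j = 2 lies in [0, 6] — holds.
#3 m * f = 12 * 3 = 36, not 35 — does not hold.
#4 n = 2 > 1, so we need m ≤ 11; but m = 12 > 11 — does not hold.
#5 j = 2 is in {4, 2, -2, 3} — holds.
#6 abs(15 - 3) = 12, not 14 — does not hold.

Violated: 1, 3, 4, and 6.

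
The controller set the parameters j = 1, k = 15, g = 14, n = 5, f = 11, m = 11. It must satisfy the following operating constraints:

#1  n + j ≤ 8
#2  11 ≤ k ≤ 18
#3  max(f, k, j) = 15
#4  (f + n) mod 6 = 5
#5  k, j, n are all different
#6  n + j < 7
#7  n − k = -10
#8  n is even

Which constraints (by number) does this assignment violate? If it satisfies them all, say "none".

The assignment fails constraints 4 and 8.

#1 n + j = 5 + 1 = 6; 6 ≤ 8  true
#2 k = 15 lies in [11, 18]  true
#3 max(11, 15, 1) = 15  true
#4 f + n = 16; 16 mod 6 = 4, not 5  false
#5 values 15, 1, 5 are pairwise distinct  true
#6 n + j = 5 + 1 = 6; 6 < 7  true
#7 n − k = 5 − 15 = -10  true
#8 n = 5 is odd  false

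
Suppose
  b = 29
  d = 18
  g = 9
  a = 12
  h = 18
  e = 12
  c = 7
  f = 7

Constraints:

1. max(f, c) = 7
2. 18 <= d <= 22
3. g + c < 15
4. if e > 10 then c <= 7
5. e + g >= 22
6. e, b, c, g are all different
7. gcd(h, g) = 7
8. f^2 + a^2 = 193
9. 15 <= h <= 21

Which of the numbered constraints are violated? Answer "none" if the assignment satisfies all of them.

Violated: 3, 5, and 7.

1. max(7, 7) = 7 — satisfied.
2. d = 18 lies in [18, 22] — satisfied.
3. g + c = 9 + 7 = 16; 16 ≥ 15, bound 15 not met — violated.
4. e = 12 > 10, so we need c ≤ 7; c = 7 ≤ 7 — satisfied.
5. e + g = 12 + 9 = 21; 21 < 22, bound 22 not met — violated.
6. values 12, 29, 7, 9 are pairwise distinct — satisfied.
7. gcd(18, 9) = 9, not 7 — violated.
8. f^2 + a^2 = 7^2 + 12^2 = 49 + 144 = 193 — satisfied.
9. h = 18 lies in [15, 21] — satisfied.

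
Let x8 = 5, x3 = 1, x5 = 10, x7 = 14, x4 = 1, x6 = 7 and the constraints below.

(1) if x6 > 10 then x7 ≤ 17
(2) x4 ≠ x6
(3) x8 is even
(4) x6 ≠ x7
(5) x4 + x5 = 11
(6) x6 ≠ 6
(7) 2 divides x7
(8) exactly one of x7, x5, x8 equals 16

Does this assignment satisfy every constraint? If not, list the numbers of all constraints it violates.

(1) x6 = 7, not > 10; antecedent false, conditional vacuously true — satisfied.
(2) x4 = 1, x6 = 7; distinct — satisfied.
(3) x8 = 5 is odd — violated.
(4) x6 = 7, x7 = 14; distinct — satisfied.
(5) x4 + x5 = 1 + 10 = 11 — satisfied.
(6) x6 = 7, and 7 ≠ 6 — satisfied.
(7) 14 / 2 = 7, so 2 divides 14 — satisfied.
(8) x7=14, x5=10, x8=5; 0 of them equal 16, not exactly one — violated.

No — constraints 3, 8 are not satisfied.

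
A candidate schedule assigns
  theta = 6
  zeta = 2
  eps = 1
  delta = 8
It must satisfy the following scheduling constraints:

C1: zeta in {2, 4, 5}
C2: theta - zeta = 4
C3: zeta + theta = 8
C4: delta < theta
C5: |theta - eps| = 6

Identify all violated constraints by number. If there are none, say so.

Constraints 4 and 5 are violated.

C1: zeta = 2 is in {2, 4, 5} — OK.
C2: theta - zeta = 6 - 2 = 4 — OK.
C3: zeta + theta = 2 + 6 = 8 — OK.
C4: delta = 8, theta = 6; 8 ≥ 6 (want <) — violated.
C5: |6 - 1| = 5, not 6 — violated.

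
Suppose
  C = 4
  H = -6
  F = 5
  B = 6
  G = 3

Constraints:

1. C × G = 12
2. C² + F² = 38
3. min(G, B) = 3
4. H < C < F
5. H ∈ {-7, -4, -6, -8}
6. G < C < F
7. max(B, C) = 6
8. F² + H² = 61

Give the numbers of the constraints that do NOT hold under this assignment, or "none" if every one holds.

1. C × G = 4 × 3 = 12 — OK.
2. C² + F² = 4² + 5² = 16 + 25 = 41, not 38 — violated.
3. min(3, 6) = 3 — OK.
4. values -6 < 4 < 5 — OK.
5. H = -6 is in {-7, -4, -6, -8} — OK.
6. values 3 < 4 < 5 — OK.
7. max(6, 4) = 6 — OK.
8. F² + H² = 5² + (-6)² = 25 + 36 = 61 — OK.

Violated: 2.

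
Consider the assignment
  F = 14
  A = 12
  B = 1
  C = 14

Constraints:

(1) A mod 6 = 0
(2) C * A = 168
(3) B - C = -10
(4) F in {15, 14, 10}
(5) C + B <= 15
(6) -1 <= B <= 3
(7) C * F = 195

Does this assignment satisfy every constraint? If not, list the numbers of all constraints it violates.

Violated: 3, 7.

(1) 12 mod 6 = 0  holds
(2) C * A = 14 * 12 = 168  holds
(3) B - C = 1 - 14 = -13, not -10  fails
(4) F = 14 is in {15, 14, 10}  holds
(5) C + B = 14 + 1 = 15; 15 ≤ 15  holds
(6) B = 1 lies in [-1, 3]  holds
(7) C * F = 14 * 14 = 196, not 195  fails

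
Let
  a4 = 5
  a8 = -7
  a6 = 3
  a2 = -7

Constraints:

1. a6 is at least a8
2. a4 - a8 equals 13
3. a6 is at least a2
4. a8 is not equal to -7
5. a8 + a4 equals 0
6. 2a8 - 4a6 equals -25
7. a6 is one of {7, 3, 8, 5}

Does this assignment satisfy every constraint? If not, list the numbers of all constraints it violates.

1. a6 = 3, a8 = -7; 3 ≥ -7 — holds.
2. a4 - a8 = 5 - (-7) = 12, not 13 — fails.
3. a6 = 3, a2 = -7; 3 ≥ -7 — holds.
4. a8 = -7, but -7 is required to differ — fails.
5. a8 + a4 = -7 + 5 = -2, not 0 — fails.
6. 2a8 - 4a6 = 2(-7) - 4(3) = -26, not -25 — fails.
7. a6 = 3 is in {7, 3, 8, 5} — holds.

Constraints 2, 4, 5, 6 are violated.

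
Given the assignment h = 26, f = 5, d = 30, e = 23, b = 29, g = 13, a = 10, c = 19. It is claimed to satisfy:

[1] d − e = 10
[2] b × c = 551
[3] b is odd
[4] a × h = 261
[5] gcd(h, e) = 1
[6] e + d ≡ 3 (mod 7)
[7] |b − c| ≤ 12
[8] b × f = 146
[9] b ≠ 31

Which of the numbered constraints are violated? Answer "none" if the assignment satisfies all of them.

[1] d − e = 30 − 23 = 7, not 10  no
[2] b × c = 29 × 19 = 551  yes
[3] b = 29 is odd  yes
[4] a × h = 10 × 26 = 260, not 261  no
[5] gcd(26, 23) = 1  yes
[6] e + d = 53; 53 mod 7 = 4, not 3  no
[7] |29 − 19| = 10; 10 ≤ 12  yes
[8] b × f = 29 × 5 = 145, not 146  no
[9] b = 29, and 29 ≠ 31  yes

The assignment fails constraints 1, 4, 6, and 8.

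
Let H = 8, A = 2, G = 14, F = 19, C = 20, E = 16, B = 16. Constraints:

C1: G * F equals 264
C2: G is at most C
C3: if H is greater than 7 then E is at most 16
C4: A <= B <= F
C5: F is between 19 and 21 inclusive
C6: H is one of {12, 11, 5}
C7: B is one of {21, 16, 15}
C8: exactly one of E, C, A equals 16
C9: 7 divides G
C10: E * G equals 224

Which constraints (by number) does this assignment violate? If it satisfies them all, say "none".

Violated: 1 and 6.

C1: G * F = 14 * 19 = 266, not 264 — fails.
C2: G = 14, C = 20; 14 ≤ 20 — holds.
C3: H = 8 > 7, so we need E ≤ 16; E = 16 ≤ 16 — holds.
C4: values 2 <= 16 <= 19 — holds.
C5: F = 19 lies in [19, 21] — holds.
C6: H = 8 is not in {12, 11, 5} — fails.
C7: B = 16 is in {21, 16, 15} — holds.
C8: E=16, C=20, A=2; 1 of them equals 16 — holds.
C9: 14 / 7 = 2, so 7 divides 14 — holds.
C10: E * G = 16 * 14 = 224 — holds.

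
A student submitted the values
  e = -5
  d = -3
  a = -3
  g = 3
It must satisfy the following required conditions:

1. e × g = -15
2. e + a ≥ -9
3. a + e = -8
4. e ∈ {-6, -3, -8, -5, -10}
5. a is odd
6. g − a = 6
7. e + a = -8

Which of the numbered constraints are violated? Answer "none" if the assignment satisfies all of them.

1. e × g = -5 × 3 = -15  true
2. e + a = -5 + (-3) = -8; -8 ≥ -9  true
3. a + e = -3 + (-5) = -8  true
4. e = -5 is in {-6, -3, -8, -5, -10}  true
5. a = -3 is odd  true
6. g − a = 3 − (-3) = 6  true
7. e + a = -5 + (-3) = -8  true

The assignment satisfies every constraint.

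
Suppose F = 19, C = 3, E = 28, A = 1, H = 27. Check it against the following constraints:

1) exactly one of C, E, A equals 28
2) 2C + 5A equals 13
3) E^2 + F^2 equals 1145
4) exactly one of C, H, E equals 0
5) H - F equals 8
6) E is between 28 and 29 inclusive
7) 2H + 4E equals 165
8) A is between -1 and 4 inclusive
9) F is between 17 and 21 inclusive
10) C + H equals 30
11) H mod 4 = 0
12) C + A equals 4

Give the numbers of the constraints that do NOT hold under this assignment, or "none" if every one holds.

Constraints 2, 4, 7, and 11 do not hold.

1) C=3, E=28, A=1; 1 of them equals 28 — satisfied.
2) 2C + 5A = 2(3) + 5(1) = 11, not 13 — violated.
3) E^2 + F^2 = 28^2 + 19^2 = 784 + 361 = 1145 — satisfied.
4) C=3, H=27, E=28; 0 of them equal 0, not exactly one — violated.
5) H - F = 27 - 19 = 8 — satisfied.
6) E = 28 lies in [28, 29] — satisfied.
7) 2H + 4E = 2(27) + 4(28) = 166, not 165 — violated.
8) A = 1 lies in [-1, 4] — satisfied.
9) F = 19 lies in [17, 21] — satisfied.
10) C + H = 3 + 27 = 30 — satisfied.
11) 27 mod 4 = 3, not 0 — violated.
12) C + A = 3 + 1 = 4 — satisfied.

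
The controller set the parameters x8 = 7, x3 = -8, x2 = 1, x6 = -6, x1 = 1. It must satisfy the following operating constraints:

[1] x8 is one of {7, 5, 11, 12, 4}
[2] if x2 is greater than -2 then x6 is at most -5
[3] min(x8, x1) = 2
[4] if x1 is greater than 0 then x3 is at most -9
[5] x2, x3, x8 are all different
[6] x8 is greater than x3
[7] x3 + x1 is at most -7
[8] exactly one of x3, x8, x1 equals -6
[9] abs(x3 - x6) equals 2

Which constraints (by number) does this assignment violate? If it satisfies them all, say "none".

[1] x8 = 7 is in {7, 5, 11, 12, 4}  yes
[2] x2 = 1 > -2, so we need x6 ≤ -5; x6 = -6 ≤ -5  yes
[3] min(7, 1) = 1, not 2  no
[4] x1 = 1 > 0, so we need x3 ≤ -9; but x3 = -8 > -9  no
[5] values 1, -8, 7 are pairwise distinct  yes
[6] x8 = 7, x3 = -8; 7 > -8  yes
[7] x3 + x1 = -8 + 1 = -7; -7 ≤ -7  yes
[8] x3=-8, x8=7, x1=1; 0 of them equal -6, not exactly one  no
[9] abs(-8 - (-6)) = 2  yes

No — constraints 3, 4, and 8 are not satisfied.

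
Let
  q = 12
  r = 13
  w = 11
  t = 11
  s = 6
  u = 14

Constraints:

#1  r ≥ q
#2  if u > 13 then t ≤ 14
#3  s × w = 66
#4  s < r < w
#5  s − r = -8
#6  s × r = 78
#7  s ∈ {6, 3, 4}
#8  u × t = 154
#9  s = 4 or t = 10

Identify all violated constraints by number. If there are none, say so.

Constraints 4, 5, 9 do not hold.

#1 r = 13, q = 12; 13 ≥ 12  yes
#2 u = 14 > 13, so we need t ≤ 14; t = 11 ≤ 14  yes
#3 s × w = 6 × 11 = 66  yes
#4 values 6, 13, 11; r = 13 is not < w = 11  no
#5 s − r = 6 − 13 = -7, not -8  no
#6 s × r = 6 × 13 = 78  yes
#7 s = 6 is in {6, 3, 4}  yes
#8 u × t = 14 × 11 = 154  yes
#9 s = 6 ≠ 4 and t = 11 ≠ 10; both disjuncts false  no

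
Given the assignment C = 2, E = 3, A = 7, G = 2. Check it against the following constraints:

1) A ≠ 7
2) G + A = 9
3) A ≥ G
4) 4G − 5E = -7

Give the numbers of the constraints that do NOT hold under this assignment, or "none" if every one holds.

1) A = 7, but 7 is required to differ  ✘
2) G + A = 2 + 7 = 9  ✔
3) A = 7, G = 2; 7 ≥ 2  ✔
4) 4G − 5E = 4(2) − 5(3) = -7  ✔

No — constraint 1 is not satisfied.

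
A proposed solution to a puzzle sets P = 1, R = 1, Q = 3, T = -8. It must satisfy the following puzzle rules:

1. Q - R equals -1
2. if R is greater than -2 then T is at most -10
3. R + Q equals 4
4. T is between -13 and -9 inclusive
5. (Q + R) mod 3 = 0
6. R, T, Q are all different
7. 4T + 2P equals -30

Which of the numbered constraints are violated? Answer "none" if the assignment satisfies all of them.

1. Q - R = 3 - 1 = 2, not -1 — does not hold.
2. R = 1 > -2, so we need T ≤ -10; but T = -8 > -10 — does not hold.
3. R + Q = 1 + 3 = 4 — holds.
4. T = -8 is outside [-13, -9] — does not hold.
5. Q + R = 4; 4 mod 3 = 1, not 0 — does not hold.
6. values 1, -8, 3 are pairwise distinct — holds.
7. 4T + 2P = 4(-8) + 2(1) = -30 — holds.

The assignment fails constraints 1, 2, 4, and 5.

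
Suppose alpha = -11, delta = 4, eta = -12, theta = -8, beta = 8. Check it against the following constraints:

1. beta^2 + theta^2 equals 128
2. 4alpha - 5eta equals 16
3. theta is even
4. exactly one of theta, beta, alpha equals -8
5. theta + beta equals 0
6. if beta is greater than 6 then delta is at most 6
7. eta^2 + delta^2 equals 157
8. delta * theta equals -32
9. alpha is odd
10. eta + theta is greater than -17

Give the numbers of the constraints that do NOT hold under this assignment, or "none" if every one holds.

Constraints 7, 10 do not hold.

1. beta^2 + theta^2 = 8^2 + (-8)^2 = 64 + 64 = 128  ✔
2. 4alpha - 5eta = 4(-11) - 5(-12) = 16  ✔
3. theta = -8 is even  ✔
4. theta=-8, beta=8, alpha=-11; 1 of them equals -8  ✔
5. theta + beta = -8 + 8 = 0  ✔
6. beta = 8 > 6, so we need delta ≤ 6; delta = 4 ≤ 6  ✔
7. eta^2 + delta^2 = (-12)^2 + 4^2 = 144 + 16 = 160, not 157  ✘
8. delta * theta = 4 * (-8) = -32  ✔
9. alpha = -11 is odd  ✔
10. eta + theta = -12 + (-8) = -20; -20 ≤ -17, bound -17 not met  ✘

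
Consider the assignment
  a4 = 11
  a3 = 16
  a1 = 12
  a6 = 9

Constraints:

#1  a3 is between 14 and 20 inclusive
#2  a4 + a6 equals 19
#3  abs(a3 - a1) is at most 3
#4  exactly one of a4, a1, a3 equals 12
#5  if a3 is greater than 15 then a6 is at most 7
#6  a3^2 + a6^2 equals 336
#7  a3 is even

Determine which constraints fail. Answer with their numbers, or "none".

#1 a3 = 16 lies in [14, 20] — holds.
#2 a4 + a6 = 11 + 9 = 20, not 19 — does not hold.
#3 abs(16 - 12) = 4; 4 > 3, exceeds bound 3 — does not hold.
#4 a4=11, a1=12, a3=16; 1 of them equals 12 — holds.
#5 a3 = 16 > 15, so we need a6 ≤ 7; but a6 = 9 > 7 — does not hold.
#6 a3^2 + a6^2 = 16^2 + 9^2 = 256 + 81 = 337, not 336 — does not hold.
#7 a3 = 16 is even — holds.

Constraints 2, 3, 5, 6 are violated.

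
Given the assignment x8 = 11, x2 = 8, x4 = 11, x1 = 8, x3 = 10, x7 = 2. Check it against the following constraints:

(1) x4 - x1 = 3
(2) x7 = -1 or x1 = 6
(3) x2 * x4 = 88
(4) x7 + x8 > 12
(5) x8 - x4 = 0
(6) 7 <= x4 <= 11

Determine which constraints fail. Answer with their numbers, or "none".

Constraint 2 does not hold.

(1) x4 - x1 = 11 - 8 = 3  OK
(2) x7 = 2 ≠ -1 and x1 = 8 ≠ 6; both disjuncts false  FAIL
(3) x2 * x4 = 8 * 11 = 88  OK
(4) x7 + x8 = 2 + 11 = 13; 13 > 12  OK
(5) x8 - x4 = 11 - 11 = 0  OK
(6) x4 = 11 lies in [7, 11]  OK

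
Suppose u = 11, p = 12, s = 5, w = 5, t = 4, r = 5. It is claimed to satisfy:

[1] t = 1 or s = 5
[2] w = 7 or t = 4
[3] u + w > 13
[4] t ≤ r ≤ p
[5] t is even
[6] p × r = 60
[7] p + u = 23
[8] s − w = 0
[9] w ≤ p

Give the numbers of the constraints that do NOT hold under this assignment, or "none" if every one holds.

All constraints are satisfied.

[1] t = 4 ≠ 1, but s = 5 = 5 (second disjunct) — holds.
[2] w = 5 ≠ 7, but t = 4 = 4 (second disjunct) — holds.
[3] u + w = 11 + 5 = 16; 16 > 13 — holds.
[4] values 4 ≤ 5 ≤ 12 — holds.
[5] t = 4 is even — holds.
[6] p × r = 12 × 5 = 60 — holds.
[7] p + u = 12 + 11 = 23 — holds.
[8] s − w = 5 − 5 = 0 — holds.
[9] w = 5, p = 12; 5 ≤ 12 — holds.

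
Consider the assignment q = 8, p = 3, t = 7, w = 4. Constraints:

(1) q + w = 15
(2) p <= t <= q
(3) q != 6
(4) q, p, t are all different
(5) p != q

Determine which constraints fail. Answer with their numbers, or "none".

(1) q + w = 8 + 4 = 12, not 15  no
(2) values 3 <= 7 <= 8  yes
(3) q = 8, and 8 ≠ 6  yes
(4) values 8, 3, 7 are pairwise distinct  yes
(5) p = 3, q = 8; distinct  yes

Violated: 1.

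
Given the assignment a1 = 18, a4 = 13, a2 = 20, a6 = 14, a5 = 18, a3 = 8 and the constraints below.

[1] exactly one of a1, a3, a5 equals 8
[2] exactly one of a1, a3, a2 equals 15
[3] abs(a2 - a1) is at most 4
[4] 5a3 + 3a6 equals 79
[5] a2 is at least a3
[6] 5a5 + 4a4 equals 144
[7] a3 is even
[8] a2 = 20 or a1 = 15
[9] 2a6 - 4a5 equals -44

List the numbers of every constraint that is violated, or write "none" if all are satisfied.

No — constraints 2, 4, 6 are not satisfied.

[1] a1=18, a3=8, a5=18; 1 of them equals 8  holds
[2] a1=18, a3=8, a2=20; 0 of them equal 15, not exactly one  fails
[3] abs(20 - 18) = 2; 2 ≤ 4  holds
[4] 5a3 + 3a6 = 5(8) + 3(14) = 82, not 79  fails
[5] a2 = 20, a3 = 8; 20 ≥ 8  holds
[6] 5a5 + 4a4 = 5(18) + 4(13) = 142, not 144  fails
[7] a3 = 8 is even  holds
[8] a2 = 20 = 20 (first disjunct)  holds
[9] 2a6 - 4a5 = 2(14) - 4(18) = -44  holds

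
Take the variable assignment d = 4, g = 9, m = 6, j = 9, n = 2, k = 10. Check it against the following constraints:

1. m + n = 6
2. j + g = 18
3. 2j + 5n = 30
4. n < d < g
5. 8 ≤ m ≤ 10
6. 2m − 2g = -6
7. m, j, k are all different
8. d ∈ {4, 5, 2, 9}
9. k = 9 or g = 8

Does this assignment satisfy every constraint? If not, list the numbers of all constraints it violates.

1. m + n = 6 + 2 = 8, not 6 — violated.
2. j + g = 9 + 9 = 18 — satisfied.
3. 2j + 5n = 2(9) + 5(2) = 28, not 30 — violated.
4. values 2 < 4 < 9 — satisfied.
5. m = 6 is outside [8, 10] — violated.
6. 2m − 2g = 2(6) − 2(9) = -6 — satisfied.
7. values 6, 9, 10 are pairwise distinct — satisfied.
8. d = 4 is in {4, 5, 2, 9} — satisfied.
9. k = 10 ≠ 9 and g = 9 ≠ 8; both disjuncts false — violated.

Constraints 1, 3, 5, 9 do not hold.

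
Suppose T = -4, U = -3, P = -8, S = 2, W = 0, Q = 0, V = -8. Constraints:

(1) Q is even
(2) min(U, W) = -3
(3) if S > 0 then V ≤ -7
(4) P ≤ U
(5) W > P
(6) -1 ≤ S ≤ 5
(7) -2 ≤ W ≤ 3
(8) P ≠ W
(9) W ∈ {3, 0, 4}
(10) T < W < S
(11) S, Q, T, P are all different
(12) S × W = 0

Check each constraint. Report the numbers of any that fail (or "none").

(1) Q = 0 is even  holds
(2) min(-3, 0) = -3  holds
(3) S = 2 > 0, so we need V ≤ -7; V = -8 ≤ -7  holds
(4) P = -8, U = -3; -8 ≤ -3  holds
(5) W = 0, P = -8; 0 > -8  holds
(6) S = 2 lies in [-1, 5]  holds
(7) W = 0 lies in [-2, 3]  holds
(8) P = -8, W = 0; distinct  holds
(9) W = 0 is in {3, 0, 4}  holds
(10) values -4 < 0 < 2  holds
(11) values 2, 0, -4, -8 are pairwise distinct  holds
(12) S × W = 2 × 0 = 0  holds

No violations.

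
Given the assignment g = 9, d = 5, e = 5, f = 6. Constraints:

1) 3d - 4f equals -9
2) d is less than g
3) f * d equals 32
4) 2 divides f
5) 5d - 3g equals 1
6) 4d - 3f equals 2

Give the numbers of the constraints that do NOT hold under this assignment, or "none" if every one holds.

1) 3d - 4f = 3(5) - 4(6) = -9 — OK.
2) d = 5, g = 9; 5 < 9 — OK.
3) f * d = 6 * 5 = 30, not 32 — violated.
4) 6 / 2 = 3, so 2 divides 6 — OK.
5) 5d - 3g = 5(5) - 3(9) = -2, not 1 — violated.
6) 4d - 3f = 4(5) - 3(6) = 2 — OK.

No — constraints 3 and 5 are not satisfied.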